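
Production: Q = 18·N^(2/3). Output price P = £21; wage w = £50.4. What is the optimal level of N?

MP_N = (2/3)·18·N^(-1/3) = 12·N^(-1/3).
Profit maximization for a price taker requires P·MP_N = w: 21·12·N^(-1/3) = 50.4.
So N^(-1/3) = 0.2, which gives N = 125.

N* = 125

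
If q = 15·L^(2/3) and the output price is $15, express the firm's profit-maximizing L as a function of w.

MP_L = (2/3)·15·L^(-1/3) = 10·L^(-1/3).
Setting P·MP_L = w: 150·L^(-1/3) = w.
Solving for L: L^(-1/3) = w/150, so L = (150/w)^(3).

L(w) = 3375000/w³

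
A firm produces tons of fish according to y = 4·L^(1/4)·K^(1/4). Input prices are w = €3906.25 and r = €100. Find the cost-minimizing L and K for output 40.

Cost minimization requires the marginal rate of technical substitution to equal the input-price ratio: MP_L/MP_K = w/r.
Here MP_L/MP_K = (1/4)·(K/L)/(1/4) = (K/L). Setting this equal to 3906.25/100 = 39.0625 gives K = 39.0625L.
Substituting into y = 40: 4·L^(1/4)·(39.0625L)^(1/4) = 40.
Solving, L = 16 and K = 625.

L* = 16, K* = 625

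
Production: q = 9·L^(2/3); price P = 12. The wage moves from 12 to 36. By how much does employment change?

From P·MP_L = w with MP_L = 6·L^(-1/3), the labor demand is L(w) = (72/w)^(3).
At w = 12: L = 216. At w = 36: L = 8.
ΔL = 8 − 216 = -208.

ΔL = -208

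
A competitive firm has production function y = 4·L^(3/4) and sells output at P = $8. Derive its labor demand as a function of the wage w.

MP_L = (3/4)·4·L^(-1/4) = 3·L^(-1/4).
Setting P·MP_L = w: 24·L^(-1/4) = w.
Solving for L: L^(-1/4) = w/24, so L = (24/w)^(4).

L(w) = 331776/w^(4)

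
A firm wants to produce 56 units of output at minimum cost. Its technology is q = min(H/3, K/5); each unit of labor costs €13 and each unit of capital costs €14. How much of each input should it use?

H* = 168, K* = 280

With a fixed-proportions technology, the cost-minimizing bundle uses no slack in either input: H/3 = K/5 = q.
So H = 3·56 = 168 and K = 5·56 = 280.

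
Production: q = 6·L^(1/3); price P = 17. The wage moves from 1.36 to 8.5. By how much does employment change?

From P·MP_L = w with MP_L = 2·L^(-2/3), the labor demand is L(w) = (34/w)^(3/2).
At w = 1.36: L = 125. At w = 8.5: L = 8.
ΔL = 8 − 125 = -117.

ΔL = -117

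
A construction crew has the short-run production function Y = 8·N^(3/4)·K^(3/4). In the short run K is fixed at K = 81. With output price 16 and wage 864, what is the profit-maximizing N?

With K = 81, MP_N = (3/4)·8·N^(-1/4)·81^(3/4) = 162·N^(-1/4).
Profit maximization for a price taker requires P·MP_N = w: 16·162·N^(-1/4) = 864.
So N^(-1/4) = 1/3, which gives N = 81.

N* = 81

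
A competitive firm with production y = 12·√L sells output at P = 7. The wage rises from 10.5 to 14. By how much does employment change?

ΔL = -7

From P·MP_L = w with MP_L = 6·L^(-1/2), the labor demand is L(w) = (42/w)^(2).
At w = 10.5: L = 16. At w = 14: L = 9.
ΔL = 9 − 16 = -7.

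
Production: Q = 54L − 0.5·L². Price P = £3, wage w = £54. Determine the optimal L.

L* = 36

The marginal product of L is MP_L = 54 − L.
A price-taking firm hires until the value of the marginal product equals the wage: P·MP_L = w, so 3·(54 − L) = 54.
Then 54 − L = 18, giving L = 36.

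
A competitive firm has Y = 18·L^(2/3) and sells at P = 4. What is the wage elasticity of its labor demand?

MP_L = (2/3)·18·L^(-1/3), so P·MP_L = w gives 48·L^(-1/3) = w.
Solving, L(w) = (48/w)^(3). This is a constant-elasticity form: L ∝ w^(−3), so ε = −3.

ε = -3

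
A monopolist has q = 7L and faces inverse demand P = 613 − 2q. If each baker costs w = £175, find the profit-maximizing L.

L* = 21

Marginal revenue from the inverse demand is MR = 613 − 4q.
The marginal product is MP_L = 7.
A monopolist hires until marginal revenue product equals the wage: MR·MP_L = w.
(613 − 28L)·7 = 175, so L = 21.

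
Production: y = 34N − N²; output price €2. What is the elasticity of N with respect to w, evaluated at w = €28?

ε = -0.7

From P·MP_N = w with MP_N = 34 − 2N, labor demand is N(w) = (34 − w/2)/2.
dN/dw = −1/(4) = -0.25.
At w = 28, N = 10, so ε = (dN/dw)·(w/N) = (-0.25)·(28/10) = -0.7.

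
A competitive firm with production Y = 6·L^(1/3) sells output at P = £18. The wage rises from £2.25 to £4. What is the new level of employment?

From P·MP_L = w with MP_L = 2·L^(-2/3), the labor demand is L(w) = (36/w)^(3/2).
At w = 2.25: L = 64. At w = 4: L = 27.

L* = 27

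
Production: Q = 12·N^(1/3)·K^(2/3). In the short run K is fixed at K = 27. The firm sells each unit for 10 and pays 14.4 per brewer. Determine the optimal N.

With K = 27, MP_N = (1/3)·12·N^(-2/3)·27^(2/3) = 36·N^(-2/3).
Profit maximization for a price taker requires P·MP_N = w: 10·36·N^(-2/3) = 14.4.
So N^(-2/3) = 0.04, which gives N = 125.

N* = 125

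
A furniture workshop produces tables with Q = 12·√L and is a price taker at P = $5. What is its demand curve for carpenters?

MP_L = (1/2)·12·L^(-1/2) = 6·L^(-1/2).
Setting P·MP_L = w: 30·L^(-1/2) = w.
Solving for L: L^(-1/2) = w/30, so L = (30/w)^(2).

L(w) = 900/w²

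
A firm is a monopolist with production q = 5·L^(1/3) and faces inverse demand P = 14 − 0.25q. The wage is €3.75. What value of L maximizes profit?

Marginal revenue from the inverse demand is MR = 14 − 0.5q.
The marginal product is MP_L = (5/3)·L^(-2/3).
A monopolist hires until marginal revenue product equals the wage: MR·MP_L = w.
At L, q = 5·L^(1/3). Substituting and solving: (14 − 2.5·L^(1/3))·(5/3)·L^(-2/3) = 3.75 gives L = 8.

L* = 8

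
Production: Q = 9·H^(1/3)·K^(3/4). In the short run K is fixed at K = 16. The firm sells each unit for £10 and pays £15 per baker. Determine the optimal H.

With K = 16, MP_H = (1/3)·9·H^(-2/3)·16^(3/4) = 24·H^(-2/3).
Profit maximization for a price taker requires P·MP_H = w: 10·24·H^(-2/3) = 15.
So H^(-2/3) = 0.0625, which gives H = 64.

H* = 64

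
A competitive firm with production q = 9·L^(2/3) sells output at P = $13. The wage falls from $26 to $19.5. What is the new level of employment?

From P·MP_L = w with MP_L = 6·L^(-1/3), the labor demand is L(w) = (78/w)^(3).
At w = 26: L = 27. At w = 19.5: L = 64.

L* = 64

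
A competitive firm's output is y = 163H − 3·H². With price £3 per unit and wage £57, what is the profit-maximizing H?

The marginal product of H is MP_H = 163 − 6H.
A price-taking firm hires until the value of the marginal product equals the wage: P·MP_H = w, so 3·(163 − 6H) = 57.
Then 163 − 6H = 19, giving H = 24.

H* = 24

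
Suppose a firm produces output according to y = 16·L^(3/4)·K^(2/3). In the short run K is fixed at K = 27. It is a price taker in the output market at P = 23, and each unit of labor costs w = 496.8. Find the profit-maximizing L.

With K = 27, MP_L = (3/4)·16·L^(-1/4)·27^(2/3) = 108·L^(-1/4).
Profit maximization for a price taker requires P·MP_L = w: 23·108·L^(-1/4) = 496.8.
So L^(-1/4) = 0.2, which gives L = 625.

L* = 625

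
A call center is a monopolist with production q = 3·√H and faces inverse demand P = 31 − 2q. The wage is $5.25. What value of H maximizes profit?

H* = 4

Marginal revenue from the inverse demand is MR = 31 − 4q.
The marginal product is MP_H = 1.5·H^(-1/2).
A monopolist hires until marginal revenue product equals the wage: MR·MP_H = w.
At H, q = 3·√H. Substituting and solving: (31 − 12·√H)·1.5·H^(-1/2) = 5.25 gives H = 4.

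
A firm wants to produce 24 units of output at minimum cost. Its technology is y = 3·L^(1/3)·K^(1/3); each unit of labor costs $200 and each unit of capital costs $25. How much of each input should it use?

Cost minimization requires the marginal rate of technical substitution to equal the input-price ratio: MP_L/MP_K = w/r.
Here MP_L/MP_K = (1/3)·(K/L)/(1/3) = (K/L). Setting this equal to 200/25 = 8 gives K = 8L.
Substituting into y = 24: 3·L^(1/3)·(8L)^(1/3) = 24.
Solving, L = 8 and K = 64.

L* = 8, K* = 64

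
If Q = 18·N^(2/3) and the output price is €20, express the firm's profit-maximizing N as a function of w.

MP_N = (2/3)·18·N^(-1/3) = 12·N^(-1/3).
Setting P·MP_N = w: 240·N^(-1/3) = w.
Solving for N: N^(-1/3) = w/240, so N = (240/w)^(3).

N(w) = (240/w)^(3)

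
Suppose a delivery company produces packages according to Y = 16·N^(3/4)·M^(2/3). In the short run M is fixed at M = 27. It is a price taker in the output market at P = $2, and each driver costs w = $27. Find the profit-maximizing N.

With M = 27, MP_N = (3/4)·16·N^(-1/4)·27^(2/3) = 108·N^(-1/4).
Profit maximization for a price taker requires P·MP_N = w: 2·108·N^(-1/4) = 27.
So N^(-1/4) = 0.125, which gives N = 4096.

N* = 4096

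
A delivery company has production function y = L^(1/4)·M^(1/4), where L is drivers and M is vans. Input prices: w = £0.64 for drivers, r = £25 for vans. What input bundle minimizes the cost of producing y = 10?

L* = 625, M* = 16

Cost minimization requires the marginal rate of technical substitution to equal the input-price ratio: MP_L/MP_M = w/r.
Here MP_L/MP_M = (1/4)·(M/L)/(1/4) = (M/L). Setting this equal to 0.64/25 = 0.0256 gives M = 0.0256L.
Substituting into y = 10: L^(1/4)·(0.0256L)^(1/4) = 10.
Solving, L = 625 and M = 16.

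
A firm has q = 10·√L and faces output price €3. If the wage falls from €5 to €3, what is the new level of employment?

L* = 25

From P·MP_L = w with MP_L = 5·L^(-1/2), the labor demand is L(w) = (15/w)^(2).
At w = 5: L = 9. At w = 3: L = 25.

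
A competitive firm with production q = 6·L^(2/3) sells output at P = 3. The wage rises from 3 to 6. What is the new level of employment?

L* = 8

From P·MP_L = w with MP_L = 4·L^(-1/3), the labor demand is L(w) = (12/w)^(3).
At w = 3: L = 64. At w = 6: L = 8.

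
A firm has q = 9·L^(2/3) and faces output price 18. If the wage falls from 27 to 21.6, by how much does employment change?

From P·MP_L = w with MP_L = 6·L^(-1/3), the labor demand is L(w) = (108/w)^(3).
At w = 27: L = 64. At w = 21.6: L = 125.
ΔL = 125 − 64 = 61.

ΔL = 61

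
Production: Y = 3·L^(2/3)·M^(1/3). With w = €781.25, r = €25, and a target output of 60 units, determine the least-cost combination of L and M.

Cost minimization requires the marginal rate of technical substitution to equal the input-price ratio: MP_L/MP_M = w/r.
Here MP_L/MP_M = (2/3)·(M/L)/(1/3) = 2·(M/L). Setting this equal to 781.25/25 = 31.25 gives M = 15.625L.
Substituting into Y = 60: 3·L^(2/3)·(15.625L)^(1/3) = 60.
Solving, L = 8 and M = 125.

L* = 8, M* = 125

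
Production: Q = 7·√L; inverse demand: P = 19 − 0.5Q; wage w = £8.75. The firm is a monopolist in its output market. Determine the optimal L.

L* = 4

Marginal revenue from the inverse demand is MR = 19 − Q.
The marginal product is MP_L = 3.5·L^(-1/2).
A monopolist hires until marginal revenue product equals the wage: MR·MP_L = w.
At L, Q = 7·√L. Substituting and solving: (19 − 7·√L)·3.5·L^(-1/2) = 8.75 gives L = 4.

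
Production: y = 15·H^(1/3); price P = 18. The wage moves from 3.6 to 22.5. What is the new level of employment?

From P·MP_H = w with MP_H = 5·H^(-2/3), the labor demand is H(w) = (90/w)^(3/2).
At w = 3.6: H = 125. At w = 22.5: H = 8.

H* = 8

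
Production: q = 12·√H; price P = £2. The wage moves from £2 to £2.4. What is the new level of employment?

From P·MP_H = w with MP_H = 6·H^(-1/2), the labor demand is H(w) = (12/w)^(2).
At w = 2: H = 36. At w = 2.4: H = 25.

H* = 25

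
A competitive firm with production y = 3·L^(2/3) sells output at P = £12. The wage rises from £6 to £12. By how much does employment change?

ΔL = -56

From P·MP_L = w with MP_L = 2·L^(-1/3), the labor demand is L(w) = (24/w)^(3).
At w = 6: L = 64. At w = 12: L = 8.
ΔL = 8 − 64 = -56.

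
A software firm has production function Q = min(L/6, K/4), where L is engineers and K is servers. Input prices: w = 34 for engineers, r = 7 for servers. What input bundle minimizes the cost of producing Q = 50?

L* = 300, K* = 200

With a fixed-proportions technology, the cost-minimizing bundle uses no slack in either input: L/6 = K/4 = Q.
So L = 6·50 = 300 and K = 4·50 = 200.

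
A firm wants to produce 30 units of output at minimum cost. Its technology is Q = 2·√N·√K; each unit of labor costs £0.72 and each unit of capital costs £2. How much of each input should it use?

N* = 25, K* = 9

Cost minimization requires the marginal rate of technical substitution to equal the input-price ratio: MP_N/MP_K = w/r.
Here MP_N/MP_K = (1/2)·(K/N)/(1/2) = (K/N). Setting this equal to 0.72/2 = 0.36 gives K = 0.36N.
Substituting into Q = 30: 2·N^(1/2)·(0.36N)^(1/2) = 30.
Solving, N = 25 and K = 9.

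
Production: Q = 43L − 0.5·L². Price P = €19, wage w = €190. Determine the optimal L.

L* = 33

The marginal product of L is MP_L = 43 − L.
A price-taking firm hires until the value of the marginal product equals the wage: P·MP_L = w, so 19·(43 − L) = 190.
Then 43 − L = 10, giving L = 33.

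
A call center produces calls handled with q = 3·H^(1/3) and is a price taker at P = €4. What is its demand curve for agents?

H(w) = (4/w)^(3/2)

MP_H = (1/3)·3·H^(-2/3) = H^(-2/3).
Setting P·MP_H = w: 4·H^(-2/3) = w.
Solving for H: H^(-2/3) = w/4, so H = (4/w)^(3/2).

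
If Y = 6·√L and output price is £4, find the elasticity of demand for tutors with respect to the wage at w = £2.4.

MP_L = (1/2)·6·L^(-1/2), so P·MP_L = w gives 12·L^(-1/2) = w.
Solving, L(w) = (12/w)^(2). This is a constant-elasticity form: L ∝ w^(−2), so ε = −2.

ε = -2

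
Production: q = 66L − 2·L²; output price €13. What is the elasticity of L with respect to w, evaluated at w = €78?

ε = -0.1

From P·MP_L = w with MP_L = 66 − 4L, labor demand is L(w) = (66 − w/13)/4.
dL/dw = −1/(52) = -1/52.
At w = 78, L = 15, so ε = (dL/dw)·(w/L) = (-1/52)·(78/15) = -0.1.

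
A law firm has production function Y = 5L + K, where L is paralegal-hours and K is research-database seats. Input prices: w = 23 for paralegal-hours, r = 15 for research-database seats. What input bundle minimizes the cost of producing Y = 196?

The inputs are perfect substitutes, so the firm uses whichever has the lower cost per unit of output.
Cost per unit of output via L is 4.6; via K it is 15. L is cheaper.
Producing Y = 196 with L alone: L = 39.2, K = 0.

L* = 39.2, K* = 0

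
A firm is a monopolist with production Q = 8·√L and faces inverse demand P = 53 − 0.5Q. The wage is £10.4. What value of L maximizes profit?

Marginal revenue from the inverse demand is MR = 53 − Q.
The marginal product is MP_L = 4·L^(-1/2).
A monopolist hires until marginal revenue product equals the wage: MR·MP_L = w.
At L, Q = 8·√L. Substituting and solving: (53 − 8·√L)·4·L^(-1/2) = 10.4 gives L = 25.

L* = 25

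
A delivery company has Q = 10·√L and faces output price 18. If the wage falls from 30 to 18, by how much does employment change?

ΔL = 16

From P·MP_L = w with MP_L = 5·L^(-1/2), the labor demand is L(w) = (90/w)^(2).
At w = 30: L = 9. At w = 18: L = 25.
ΔL = 25 − 9 = 16.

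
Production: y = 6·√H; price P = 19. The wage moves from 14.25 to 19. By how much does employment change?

ΔH = -7

From P·MP_H = w with MP_H = 3·H^(-1/2), the labor demand is H(w) = (57/w)^(2).
At w = 14.25: H = 16. At w = 19: H = 9.
ΔH = 9 − 16 = -7.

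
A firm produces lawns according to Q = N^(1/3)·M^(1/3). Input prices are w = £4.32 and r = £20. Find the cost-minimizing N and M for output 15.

N* = 125, M* = 27

Cost minimization requires the marginal rate of technical substitution to equal the input-price ratio: MP_N/MP_M = w/r.
Here MP_N/MP_M = (1/3)·(M/N)/(1/3) = (M/N). Setting this equal to 4.32/20 = 0.216 gives M = 0.216N.
Substituting into Q = 15: N^(1/3)·(0.216N)^(1/3) = 15.
Solving, N = 125 and M = 27.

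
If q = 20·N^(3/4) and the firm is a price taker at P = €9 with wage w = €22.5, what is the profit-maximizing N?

N* = 1296

MP_N = (3/4)·20·N^(-1/4) = 15·N^(-1/4).
Profit maximization for a price taker requires P·MP_N = w: 9·15·N^(-1/4) = 22.5.
So N^(-1/4) = 1/6, which gives N = 1296.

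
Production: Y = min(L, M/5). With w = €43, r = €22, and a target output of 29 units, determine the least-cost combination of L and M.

L* = 29, M* = 145

With a fixed-proportions technology, the cost-minimizing bundle uses no slack in either input: L = M/5 = Y.
So L = 29 and M = 5·29 = 145.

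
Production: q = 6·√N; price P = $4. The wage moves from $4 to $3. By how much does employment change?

ΔN = 7

From P·MP_N = w with MP_N = 3·N^(-1/2), the labor demand is N(w) = (12/w)^(2).
At w = 4: N = 9. At w = 3: N = 16.
ΔN = 16 − 9 = 7.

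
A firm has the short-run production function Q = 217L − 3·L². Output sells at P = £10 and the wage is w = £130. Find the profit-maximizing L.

L* = 34

The marginal product of L is MP_L = 217 − 6L.
A price-taking firm hires until the value of the marginal product equals the wage: P·MP_L = w, so 10·(217 − 6L) = 130.
Then 217 − 6L = 13, giving L = 34.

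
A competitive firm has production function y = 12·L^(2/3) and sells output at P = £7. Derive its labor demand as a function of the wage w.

MP_L = (2/3)·12·L^(-1/3) = 8·L^(-1/3).
Setting P·MP_L = w: 56·L^(-1/3) = w.
Solving for L: L^(-1/3) = w/56, so L = (56/w)^(3).

L(w) = 175616/w³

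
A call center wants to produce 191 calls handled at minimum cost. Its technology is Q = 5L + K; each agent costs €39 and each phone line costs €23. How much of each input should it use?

L* = 38.2, K* = 0

The inputs are perfect substitutes, so the firm uses whichever has the lower cost per unit of output.
Cost per unit of output via L is 7.8; via K it is 23. L is cheaper.
Producing Q = 191 with L alone: L = 38.2, K = 0.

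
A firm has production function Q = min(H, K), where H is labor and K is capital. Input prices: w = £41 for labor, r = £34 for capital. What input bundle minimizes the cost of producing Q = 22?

H* = 22, K* = 22

With a fixed-proportions technology, the cost-minimizing bundle uses no slack in either input: H = K = Q.
So H = 22 and K = 22.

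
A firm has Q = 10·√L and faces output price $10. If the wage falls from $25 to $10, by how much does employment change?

ΔL = 21

From P·MP_L = w with MP_L = 5·L^(-1/2), the labor demand is L(w) = (50/w)^(2).
At w = 25: L = 4. At w = 10: L = 25.
ΔL = 25 − 4 = 21.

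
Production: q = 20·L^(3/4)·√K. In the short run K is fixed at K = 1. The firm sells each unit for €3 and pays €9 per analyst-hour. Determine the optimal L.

With K = 1, MP_L = (3/4)·20·L^(-1/4)·1^(1/2) = 15·L^(-1/4).
Profit maximization for a price taker requires P·MP_L = w: 3·15·L^(-1/4) = 9.
So L^(-1/4) = 0.2, which gives L = 625.

L* = 625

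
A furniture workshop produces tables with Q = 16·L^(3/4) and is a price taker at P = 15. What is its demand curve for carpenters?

L(w) = (180/w)^(4)

MP_L = (3/4)·16·L^(-1/4) = 12·L^(-1/4).
Setting P·MP_L = w: 180·L^(-1/4) = w.
Solving for L: L^(-1/4) = w/180, so L = (180/w)^(4).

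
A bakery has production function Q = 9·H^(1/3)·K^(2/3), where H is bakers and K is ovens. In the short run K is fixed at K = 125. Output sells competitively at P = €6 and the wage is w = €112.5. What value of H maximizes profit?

H* = 8

With K = 125, MP_H = (1/3)·9·H^(-2/3)·125^(2/3) = 75·H^(-2/3).
Profit maximization for a price taker requires P·MP_H = w: 6·75·H^(-2/3) = 112.5.
So H^(-2/3) = 0.25, which gives H = 8.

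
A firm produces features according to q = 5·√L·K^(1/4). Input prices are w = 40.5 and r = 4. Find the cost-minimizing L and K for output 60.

L* = 16, K* = 81

Cost minimization requires the marginal rate of technical substitution to equal the input-price ratio: MP_L/MP_K = w/r.
Here MP_L/MP_K = (1/2)·(K/L)/(1/4) = 2·(K/L). Setting this equal to 40.5/4 = 10.125 gives K = 5.0625L.
Substituting into q = 60: 5·L^(1/2)·(5.0625L)^(1/4) = 60.
Solving, L = 16 and K = 81.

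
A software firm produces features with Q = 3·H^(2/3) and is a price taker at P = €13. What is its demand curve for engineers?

MP_H = (2/3)·3·H^(-1/3) = 2·H^(-1/3).
Setting P·MP_H = w: 26·H^(-1/3) = w.
Solving for H: H^(-1/3) = w/26, so H = (26/w)^(3).

H(w) = 17576/w³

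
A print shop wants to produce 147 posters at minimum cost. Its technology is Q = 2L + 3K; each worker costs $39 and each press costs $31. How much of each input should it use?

The inputs are perfect substitutes, so the firm uses whichever has the lower cost per unit of output.
Cost per unit of output via L is w/2 = 19.5; via K it is r/3 = 31/3. K is cheaper.
Producing Q = 147 with K alone: L = 0, K = 49.

L* = 0, K* = 49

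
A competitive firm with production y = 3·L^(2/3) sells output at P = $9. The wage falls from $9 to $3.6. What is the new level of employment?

L* = 125

From P·MP_L = w with MP_L = 2·L^(-1/3), the labor demand is L(w) = (18/w)^(3).
At w = 9: L = 8. At w = 3.6: L = 125.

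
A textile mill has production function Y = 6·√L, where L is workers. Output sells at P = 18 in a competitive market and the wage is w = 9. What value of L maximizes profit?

MP_L = (1/2)·6·L^(-1/2) = 3·L^(-1/2).
Profit maximization for a price taker requires P·MP_L = w: 18·3·L^(-1/2) = 9.
So L^(-1/2) = 1/6, which gives L = 36.

L* = 36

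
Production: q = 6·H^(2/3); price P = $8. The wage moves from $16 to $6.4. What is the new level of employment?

H* = 125

From P·MP_H = w with MP_H = 4·H^(-1/3), the labor demand is H(w) = (32/w)^(3).
At w = 16: H = 8. At w = 6.4: H = 125.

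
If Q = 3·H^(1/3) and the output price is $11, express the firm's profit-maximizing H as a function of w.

MP_H = (1/3)·3·H^(-2/3) = H^(-2/3).
Setting P·MP_H = w: 11·H^(-2/3) = w.
Solving for H: H^(-2/3) = w/11, so H = (11/w)^(3/2).

H(w) = (11/w)^(3/2)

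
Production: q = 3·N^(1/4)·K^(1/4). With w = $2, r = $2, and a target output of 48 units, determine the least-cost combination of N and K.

N* = 256, K* = 256

Cost minimization requires the marginal rate of technical substitution to equal the input-price ratio: MP_N/MP_K = w/r.
Here MP_N/MP_K = (1/4)·(K/N)/(1/4) = (K/N). Setting this equal to 2/2 = 1 gives K = N.
Substituting into q = 48: 3·N^(1/4)·(N)^(1/4) = 48.
Solving, N = 256 and K = 256.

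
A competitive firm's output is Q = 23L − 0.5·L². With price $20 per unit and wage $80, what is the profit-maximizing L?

The marginal product of L is MP_L = 23 − L.
A price-taking firm hires until the value of the marginal product equals the wage: P·MP_L = w, so 20·(23 − L) = 80.
Then 23 − L = 4, giving L = 19.

L* = 19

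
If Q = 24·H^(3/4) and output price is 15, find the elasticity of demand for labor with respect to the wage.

ε = -4

MP_H = (3/4)·24·H^(-1/4), so P·MP_H = w gives 270·H^(-1/4) = w.
Solving, H(w) = (270/w)^(4). This is a constant-elasticity form: H ∝ w^(−4), so ε = −4.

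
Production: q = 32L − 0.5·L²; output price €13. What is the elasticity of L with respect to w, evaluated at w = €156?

ε = -0.6

From P·MP_L = w with MP_L = 32 − L, labor demand is L(w) = 32 − w/13.
dL/dw = −1/(13) = -1/13.
At w = 156, L = 20, so ε = (dL/dw)·(w/L) = (-1/13)·(156/20) = -0.6.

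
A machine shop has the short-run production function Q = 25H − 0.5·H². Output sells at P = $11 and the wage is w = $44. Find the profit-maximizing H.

H* = 21

The marginal product of H is MP_H = 25 − H.
A price-taking firm hires until the value of the marginal product equals the wage: P·MP_H = w, so 11·(25 − H) = 44.
Then 25 − H = 4, giving H = 21.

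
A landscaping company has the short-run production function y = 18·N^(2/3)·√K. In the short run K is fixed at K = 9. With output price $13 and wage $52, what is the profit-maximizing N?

N* = 729

With K = 9, MP_N = (2/3)·18·N^(-1/3)·9^(1/2) = 36·N^(-1/3).
Profit maximization for a price taker requires P·MP_N = w: 13·36·N^(-1/3) = 52.
So N^(-1/3) = 1/9, which gives N = 729.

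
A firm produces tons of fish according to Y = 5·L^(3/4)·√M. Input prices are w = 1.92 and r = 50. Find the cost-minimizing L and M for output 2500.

L* = 625, M* = 16

Cost minimization requires the marginal rate of technical substitution to equal the input-price ratio: MP_L/MP_M = w/r.
Here MP_L/MP_M = (3/4)·(M/L)/(1/2) = 1.5·(M/L). Setting this equal to 1.92/50 = 0.0384 gives M = 0.0256L.
Substituting into Y = 2500: 5·L^(3/4)·(0.0256L)^(1/2) = 2500.
Solving, L = 625 and M = 16.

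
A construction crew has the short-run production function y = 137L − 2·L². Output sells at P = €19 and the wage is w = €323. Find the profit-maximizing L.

L* = 30

The marginal product of L is MP_L = 137 − 4L.
A price-taking firm hires until the value of the marginal product equals the wage: P·MP_L = w, so 19·(137 − 4L) = 323.
Then 137 − 4L = 17, giving L = 30.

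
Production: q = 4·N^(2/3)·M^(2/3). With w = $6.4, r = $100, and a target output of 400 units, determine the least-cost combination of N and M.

N* = 125, M* = 8

Cost minimization requires the marginal rate of technical substitution to equal the input-price ratio: MP_N/MP_M = w/r.
Here MP_N/MP_M = (2/3)·(M/N)/(2/3) = (M/N). Setting this equal to 6.4/100 = 0.064 gives M = 0.064N.
Substituting into q = 400: 4·N^(2/3)·(0.064N)^(2/3) = 400.
Solving, N = 125 and M = 8.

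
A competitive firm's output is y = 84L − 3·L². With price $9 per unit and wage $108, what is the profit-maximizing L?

L* = 12

The marginal product of L is MP_L = 84 − 6L.
A price-taking firm hires until the value of the marginal product equals the wage: P·MP_L = w, so 9·(84 − 6L) = 108.
Then 84 − 6L = 12, giving L = 12.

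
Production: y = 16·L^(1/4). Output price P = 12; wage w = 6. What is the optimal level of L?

MP_L = (1/4)·16·L^(-3/4) = 4·L^(-3/4).
Profit maximization for a price taker requires P·MP_L = w: 12·4·L^(-3/4) = 6.
So L^(-3/4) = 0.125, which gives L = 16.

L* = 16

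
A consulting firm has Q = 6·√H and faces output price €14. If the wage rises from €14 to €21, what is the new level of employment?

From P·MP_H = w with MP_H = 3·H^(-1/2), the labor demand is H(w) = (42/w)^(2).
At w = 14: H = 9. At w = 21: H = 4.

H* = 4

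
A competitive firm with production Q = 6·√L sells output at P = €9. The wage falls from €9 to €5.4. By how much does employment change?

ΔL = 16

From P·MP_L = w with MP_L = 3·L^(-1/2), the labor demand is L(w) = (27/w)^(2).
At w = 9: L = 9. At w = 5.4: L = 25.
ΔL = 25 − 9 = 16.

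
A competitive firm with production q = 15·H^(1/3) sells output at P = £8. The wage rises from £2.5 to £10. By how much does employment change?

ΔH = -56

From P·MP_H = w with MP_H = 5·H^(-2/3), the labor demand is H(w) = (40/w)^(3/2).
At w = 2.5: H = 64. At w = 10: H = 8.
ΔH = 8 − 64 = -56.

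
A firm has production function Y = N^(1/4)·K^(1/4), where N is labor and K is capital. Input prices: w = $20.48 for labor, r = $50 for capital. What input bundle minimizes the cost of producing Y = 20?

Cost minimization requires the marginal rate of technical substitution to equal the input-price ratio: MP_N/MP_K = w/r.
Here MP_N/MP_K = (1/4)·(K/N)/(1/4) = (K/N). Setting this equal to 20.48/50 = 0.4096 gives K = 0.4096N.
Substituting into Y = 20: N^(1/4)·(0.4096N)^(1/4) = 20.
Solving, N = 625 and K = 256.

N* = 625, K* = 256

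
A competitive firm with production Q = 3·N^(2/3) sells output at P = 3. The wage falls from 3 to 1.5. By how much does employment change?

ΔN = 56

From P·MP_N = w with MP_N = 2·N^(-1/3), the labor demand is N(w) = (6/w)^(3).
At w = 3: N = 8. At w = 1.5: N = 64.
ΔN = 64 − 8 = 56.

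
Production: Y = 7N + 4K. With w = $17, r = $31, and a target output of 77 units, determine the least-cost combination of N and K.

The inputs are perfect substitutes, so the firm uses whichever has the lower cost per unit of output.
Cost per unit of output via N is w/7 = 17/7; via K it is r/4 = 7.75. N is cheaper.
Producing Y = 77 with N alone: N = 11, K = 0.

N* = 11, K* = 0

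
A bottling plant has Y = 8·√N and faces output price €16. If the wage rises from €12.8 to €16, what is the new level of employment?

N* = 16

From P·MP_N = w with MP_N = 4·N^(-1/2), the labor demand is N(w) = (64/w)^(2).
At w = 12.8: N = 25. At w = 16: N = 16.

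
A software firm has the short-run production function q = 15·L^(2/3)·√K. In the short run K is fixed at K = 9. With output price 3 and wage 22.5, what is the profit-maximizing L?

L* = 64

With K = 9, MP_L = (2/3)·15·L^(-1/3)·9^(1/2) = 30·L^(-1/3).
Profit maximization for a price taker requires P·MP_L = w: 3·30·L^(-1/3) = 22.5.
So L^(-1/3) = 0.25, which gives L = 64.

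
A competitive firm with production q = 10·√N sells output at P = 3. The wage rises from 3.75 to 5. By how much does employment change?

ΔN = -7

From P·MP_N = w with MP_N = 5·N^(-1/2), the labor demand is N(w) = (15/w)^(2).
At w = 3.75: N = 16. At w = 5: N = 9.
ΔN = 9 − 16 = -7.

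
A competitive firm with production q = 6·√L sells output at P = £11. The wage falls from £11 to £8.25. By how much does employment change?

ΔL = 7

From P·MP_L = w with MP_L = 3·L^(-1/2), the labor demand is L(w) = (33/w)^(2).
At w = 11: L = 9. At w = 8.25: L = 16.
ΔL = 16 − 9 = 7.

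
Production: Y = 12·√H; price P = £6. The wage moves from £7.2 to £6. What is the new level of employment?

H* = 36

From P·MP_H = w with MP_H = 6·H^(-1/2), the labor demand is H(w) = (36/w)^(2).
At w = 7.2: H = 25. At w = 6: H = 36.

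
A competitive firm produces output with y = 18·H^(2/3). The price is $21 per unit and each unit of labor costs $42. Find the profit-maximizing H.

H* = 216

MP_H = (2/3)·18·H^(-1/3) = 12·H^(-1/3).
Profit maximization for a price taker requires P·MP_H = w: 21·12·H^(-1/3) = 42.
So H^(-1/3) = 1/6, which gives H = 216.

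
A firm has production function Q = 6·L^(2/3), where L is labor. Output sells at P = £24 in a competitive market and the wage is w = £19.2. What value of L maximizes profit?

MP_L = (2/3)·6·L^(-1/3) = 4·L^(-1/3).
Profit maximization for a price taker requires P·MP_L = w: 24·4·L^(-1/3) = 19.2.
So L^(-1/3) = 0.2, which gives L = 125.

L* = 125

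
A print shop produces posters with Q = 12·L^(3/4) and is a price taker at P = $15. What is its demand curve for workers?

MP_L = (3/4)·12·L^(-1/4) = 9·L^(-1/4).
Setting P·MP_L = w: 135·L^(-1/4) = w.
Solving for L: L^(-1/4) = w/135, so L = (135/w)^(4).

L(w) = (135/w)^(4)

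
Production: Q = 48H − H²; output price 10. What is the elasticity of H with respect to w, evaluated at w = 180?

From P·MP_H = w with MP_H = 48 − 2H, labor demand is H(w) = (48 − w/10)/2.
dH/dw = −1/(20) = -0.05.
At w = 180, H = 15, so ε = (dH/dw)·(w/H) = (-0.05)·(180/15) = -0.6.

ε = -0.6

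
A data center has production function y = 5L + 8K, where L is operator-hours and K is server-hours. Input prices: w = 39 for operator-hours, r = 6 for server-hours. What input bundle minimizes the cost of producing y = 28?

The inputs are perfect substitutes, so the firm uses whichever has the lower cost per unit of output.
Cost per unit of output via L is w/5 = 7.8; via K it is r/8 = 0.75. K is cheaper.
Producing y = 28 with K alone: L = 0, K = 3.5.

L* = 0, K* = 3.5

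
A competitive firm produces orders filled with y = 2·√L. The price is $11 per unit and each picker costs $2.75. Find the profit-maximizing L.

MP_L = (1/2)·2·L^(-1/2) = L^(-1/2).
Profit maximization for a price taker requires P·MP_L = w: 11·L^(-1/2) = 2.75.
So L^(-1/2) = 0.25, which gives L = 16.

L* = 16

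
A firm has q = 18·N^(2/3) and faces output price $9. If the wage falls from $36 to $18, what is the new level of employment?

From P·MP_N = w with MP_N = 12·N^(-1/3), the labor demand is N(w) = (108/w)^(3).
At w = 36: N = 27. At w = 18: N = 216.

N* = 216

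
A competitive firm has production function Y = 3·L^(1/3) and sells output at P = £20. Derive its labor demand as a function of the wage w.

MP_L = (1/3)·3·L^(-2/3) = L^(-2/3).
Setting P·MP_L = w: 20·L^(-2/3) = w.
Solving for L: L^(-2/3) = w/20, so L = (20/w)^(3/2).

L(w) = (20/w)^(3/2)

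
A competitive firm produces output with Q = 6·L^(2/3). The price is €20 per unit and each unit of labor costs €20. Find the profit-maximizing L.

MP_L = (2/3)·6·L^(-1/3) = 4·L^(-1/3).
Profit maximization for a price taker requires P·MP_L = w: 20·4·L^(-1/3) = 20.
So L^(-1/3) = 0.25, which gives L = 64.

L* = 64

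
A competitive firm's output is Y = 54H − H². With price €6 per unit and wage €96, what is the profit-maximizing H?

The marginal product of H is MP_H = 54 − 2H.
A price-taking firm hires until the value of the marginal product equals the wage: P·MP_H = w, so 6·(54 − 2H) = 96.
Then 54 − 2H = 16, giving H = 19.

H* = 19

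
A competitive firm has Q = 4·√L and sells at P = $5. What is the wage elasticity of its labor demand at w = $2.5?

ε = -2

MP_L = (1/2)·4·L^(-1/2), so P·MP_L = w gives 10·L^(-1/2) = w.
Solving, L(w) = (10/w)^(2). This is a constant-elasticity form: L ∝ w^(−2), so ε = −2.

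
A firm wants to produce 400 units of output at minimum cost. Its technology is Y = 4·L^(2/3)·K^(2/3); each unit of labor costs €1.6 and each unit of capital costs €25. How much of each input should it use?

L* = 125, K* = 8

Cost minimization requires the marginal rate of technical substitution to equal the input-price ratio: MP_L/MP_K = w/r.
Here MP_L/MP_K = (2/3)·(K/L)/(2/3) = (K/L). Setting this equal to 1.6/25 = 0.064 gives K = 0.064L.
Substituting into Y = 400: 4·L^(2/3)·(0.064L)^(2/3) = 400.
Solving, L = 125 and K = 8.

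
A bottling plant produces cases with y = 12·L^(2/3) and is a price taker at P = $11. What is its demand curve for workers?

L(w) = 681472/w³

MP_L = (2/3)·12·L^(-1/3) = 8·L^(-1/3).
Setting P·MP_L = w: 88·L^(-1/3) = w.
Solving for L: L^(-1/3) = w/88, so L = (88/w)^(3).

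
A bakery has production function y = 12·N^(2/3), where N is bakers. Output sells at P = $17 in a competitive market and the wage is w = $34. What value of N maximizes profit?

MP_N = (2/3)·12·N^(-1/3) = 8·N^(-1/3).
Profit maximization for a price taker requires P·MP_N = w: 17·8·N^(-1/3) = 34.
So N^(-1/3) = 0.25, which gives N = 64.

N* = 64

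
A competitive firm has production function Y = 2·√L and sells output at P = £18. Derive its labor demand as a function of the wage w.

MP_L = (1/2)·2·L^(-1/2) = L^(-1/2).
Setting P·MP_L = w: 18·L^(-1/2) = w.
Solving for L: L^(-1/2) = w/18, so L = (18/w)^(2).

L(w) = 324/w²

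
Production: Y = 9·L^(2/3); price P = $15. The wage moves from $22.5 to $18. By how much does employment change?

From P·MP_L = w with MP_L = 6·L^(-1/3), the labor demand is L(w) = (90/w)^(3).
At w = 22.5: L = 64. At w = 18: L = 125.
ΔL = 125 − 64 = 61.

ΔL = 61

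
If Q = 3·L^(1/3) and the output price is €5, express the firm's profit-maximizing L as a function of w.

L(w) = (5/w)^(3/2)

MP_L = (1/3)·3·L^(-2/3) = L^(-2/3).
Setting P·MP_L = w: 5·L^(-2/3) = w.
Solving for L: L^(-2/3) = w/5, so L = (5/w)^(3/2).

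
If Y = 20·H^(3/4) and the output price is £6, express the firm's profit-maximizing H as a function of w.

H(w) = (90/w)^(4)

MP_H = (3/4)·20·H^(-1/4) = 15·H^(-1/4).
Setting P·MP_H = w: 90·H^(-1/4) = w.
Solving for H: H^(-1/4) = w/90, so H = (90/w)^(4).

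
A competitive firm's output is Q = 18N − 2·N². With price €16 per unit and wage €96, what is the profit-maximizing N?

N* = 3

The marginal product of N is MP_N = 18 − 4N.
A price-taking firm hires until the value of the marginal product equals the wage: P·MP_N = w, so 16·(18 − 4N) = 96.
Then 18 − 4N = 6, giving N = 3.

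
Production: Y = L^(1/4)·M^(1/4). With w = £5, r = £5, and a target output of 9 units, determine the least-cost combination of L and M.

L* = 81, M* = 81

Cost minimization requires the marginal rate of technical substitution to equal the input-price ratio: MP_L/MP_M = w/r.
Here MP_L/MP_M = (1/4)·(M/L)/(1/4) = (M/L). Setting this equal to 5/5 = 1 gives M = L.
Substituting into Y = 9: L^(1/4)·(L)^(1/4) = 9.
Solving, L = 81 and M = 81.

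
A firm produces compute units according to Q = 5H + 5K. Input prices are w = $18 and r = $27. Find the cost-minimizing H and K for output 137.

The inputs are perfect substitutes, so the firm uses whichever has the lower cost per unit of output.
Cost per unit of output via H is w/5 = 3.6; via K it is r/5 = 5.4. H is cheaper.
Producing Q = 137 with H alone: H = 27.4, K = 0.

H* = 27.4, K* = 0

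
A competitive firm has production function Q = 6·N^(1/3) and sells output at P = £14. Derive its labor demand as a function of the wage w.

N(w) = (28/w)^(3/2)

MP_N = (1/3)·6·N^(-2/3) = 2·N^(-2/3).
Setting P·MP_N = w: 28·N^(-2/3) = w.
Solving for N: N^(-2/3) = w/28, so N = (28/w)^(3/2).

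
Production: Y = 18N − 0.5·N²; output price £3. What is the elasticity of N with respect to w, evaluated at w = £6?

ε = -0.125

From P·MP_N = w with MP_N = 18 − N, labor demand is N(w) = 18 − w/3.
dN/dw = −1/(3) = -1/3.
At w = 6, N = 16, so ε = (dN/dw)·(w/N) = (-1/3)·(6/16) = -0.125.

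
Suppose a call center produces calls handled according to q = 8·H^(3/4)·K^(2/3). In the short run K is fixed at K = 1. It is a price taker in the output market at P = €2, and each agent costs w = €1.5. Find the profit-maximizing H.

With K = 1, MP_H = (3/4)·8·H^(-1/4)·1^(2/3) = 6·H^(-1/4).
Profit maximization for a price taker requires P·MP_H = w: 2·6·H^(-1/4) = 1.5.
So H^(-1/4) = 0.125, which gives H = 4096.

H* = 4096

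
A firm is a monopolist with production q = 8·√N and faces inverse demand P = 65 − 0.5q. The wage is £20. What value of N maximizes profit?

Marginal revenue from the inverse demand is MR = 65 − q.
The marginal product is MP_N = 4·N^(-1/2).
A monopolist hires until marginal revenue product equals the wage: MR·MP_N = w.
At N, q = 8·√N. Substituting and solving: (65 − 8·√N)·4·N^(-1/2) = 20 gives N = 25.

N* = 25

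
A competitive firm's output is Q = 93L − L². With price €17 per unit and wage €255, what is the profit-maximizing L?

L* = 39

The marginal product of L is MP_L = 93 − 2L.
A price-taking firm hires until the value of the marginal product equals the wage: P·MP_L = w, so 17·(93 − 2L) = 255.
Then 93 − 2L = 15, giving L = 39.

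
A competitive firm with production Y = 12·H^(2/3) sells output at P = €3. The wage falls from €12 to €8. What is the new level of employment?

H* = 27

From P·MP_H = w with MP_H = 8·H^(-1/3), the labor demand is H(w) = (24/w)^(3).
At w = 12: H = 8. At w = 8: H = 27.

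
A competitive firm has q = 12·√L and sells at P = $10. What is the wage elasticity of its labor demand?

MP_L = (1/2)·12·L^(-1/2), so P·MP_L = w gives 60·L^(-1/2) = w.
Solving, L(w) = (60/w)^(2). This is a constant-elasticity form: L ∝ w^(−2), so ε = −2.

ε = -2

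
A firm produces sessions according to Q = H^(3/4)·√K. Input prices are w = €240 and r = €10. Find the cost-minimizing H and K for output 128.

H* = 16, K* = 256

Cost minimization requires the marginal rate of technical substitution to equal the input-price ratio: MP_H/MP_K = w/r.
Here MP_H/MP_K = (3/4)·(K/H)/(1/2) = 1.5·(K/H). Setting this equal to 240/10 = 24 gives K = 16H.
Substituting into Q = 128: H^(3/4)·(16H)^(1/2) = 128.
Solving, H = 16 and K = 256.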